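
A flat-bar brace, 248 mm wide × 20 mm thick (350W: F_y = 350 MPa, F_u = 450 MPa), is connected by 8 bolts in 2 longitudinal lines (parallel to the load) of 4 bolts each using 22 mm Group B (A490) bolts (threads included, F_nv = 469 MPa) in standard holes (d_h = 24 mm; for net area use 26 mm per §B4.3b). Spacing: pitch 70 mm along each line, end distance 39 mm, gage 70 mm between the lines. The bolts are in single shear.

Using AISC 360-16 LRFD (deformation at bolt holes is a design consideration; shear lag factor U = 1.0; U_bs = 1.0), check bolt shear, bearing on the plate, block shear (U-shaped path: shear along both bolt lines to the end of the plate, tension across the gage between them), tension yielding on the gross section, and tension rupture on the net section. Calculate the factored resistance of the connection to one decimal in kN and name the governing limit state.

Bolt shear: A_b = π(22)²/4 = 380.13 mm². φR_n = 0.75 × 469 × 380.13 × 8 × 1 = 1069.7 kN.
Bearing (20 mm plate, F_u = 450 MPa): end bolts L_c = 39 − 24/2 = 27, R_n = min(1.2×27×20×450, 2.4×22×20×450) = 291.6 kN/bolt; interior L_c = 70 − 24 = 46, R_n = 475.2 kN/bolt. φR_n = 0.75 × (2×291.6 + 6×475.2) = 2575.8 kN.
Block shear: shear path 2×[39+3×70] = 2×249 mm, A_gv = 9960, A_nv = 2×(249 − 3.5×26)×20 = 6320 mm²; tension across gage: (70 − 1×26)×20 = 880 mm². R_n = min(0.6×450×6320, 0.6×350×9960) + 1.0×450×880 = min(1706.4, 2091.6) + 396 = 2102.4 kN. φR_n = 0.75 × 2102.4 = 1576.8 kN.
Tension yield (gross): A_g = 248×20 = 4960 mm². φR_n = 0.90 × 350 × 4960 = 1562.4 kN.
Tension rupture (net): A_n = (248 − 2×26)×20 = 3920 mm² (U = 1.0, A_e = A_n). φR_n = 0.75 × 450 × 3920 = 1323.0 kN.
Governing: min(1069.7, 2575.8, 1576.8, 1562.4, 1323.0) = 1069.7 kN → bolt shear.

1069.7 kN (bolt shear governs)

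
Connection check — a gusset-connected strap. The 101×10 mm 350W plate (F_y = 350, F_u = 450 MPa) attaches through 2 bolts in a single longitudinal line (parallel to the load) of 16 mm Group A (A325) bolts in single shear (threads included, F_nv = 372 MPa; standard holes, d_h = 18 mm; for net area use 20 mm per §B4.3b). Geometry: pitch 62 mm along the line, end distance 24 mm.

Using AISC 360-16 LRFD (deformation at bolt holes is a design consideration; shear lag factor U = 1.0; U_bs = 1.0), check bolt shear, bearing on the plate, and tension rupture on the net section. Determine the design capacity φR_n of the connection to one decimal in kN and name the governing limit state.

112.2 kN (bolt shear governs)

Bolt shear: A_b = π(16)²/4 = 201.06 mm². φR_n = 0.75 × 372 × 201.06 × 2 × 1 = 112.2 kN.
Bearing (10 mm plate, F_u = 450 MPa): end bolts L_c = 24 − 18/2 = 15, R_n = min(1.2×15×10×450, 2.4×16×10×450) = 81 kN/bolt; interior L_c = 62 − 18 = 44, R_n = 172.8 kN/bolt. φR_n = 0.75 × (1×81 + 1×172.8) = 190.4 kN.
Tension rupture (net): A_n = (101 − 1×20)×10 = 810 mm² (U = 1.0, A_e = A_n). φR_n = 0.75 × 450 × 810 = 273.4 kN.
Governing: min(112.2, 190.4, 273.4) = 112.2 kN → bolt shear.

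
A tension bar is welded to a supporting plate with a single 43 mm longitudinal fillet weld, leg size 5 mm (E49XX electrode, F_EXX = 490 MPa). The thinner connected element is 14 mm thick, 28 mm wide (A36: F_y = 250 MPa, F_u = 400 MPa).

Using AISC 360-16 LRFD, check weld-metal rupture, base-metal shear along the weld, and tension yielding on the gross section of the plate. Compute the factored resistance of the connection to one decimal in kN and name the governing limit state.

Weld metal: throat = 0.707×5 = 3.535 mm, L = 43 mm. φR_n = 0.75 × 0.6 × 490 × 3.535 × 43 = 33.5 kN.
Base metal shear (14 mm plate): yield φR_n = 1.0×0.6×250×14×43 = 90.3 kN; rupture φR_n = 0.75×0.6×400×14×43 = 108.4 kN; take 90.3 kN (yield).
Tension yield (gross): A_g = 28×14 = 392 mm². φR_n = 0.90 × 250 × 392 = 88.2 kN.
Governing: min(33.5, 90.3, 88.2) = 33.5 kN → weld metal.

33.5 kN (weld metal governs)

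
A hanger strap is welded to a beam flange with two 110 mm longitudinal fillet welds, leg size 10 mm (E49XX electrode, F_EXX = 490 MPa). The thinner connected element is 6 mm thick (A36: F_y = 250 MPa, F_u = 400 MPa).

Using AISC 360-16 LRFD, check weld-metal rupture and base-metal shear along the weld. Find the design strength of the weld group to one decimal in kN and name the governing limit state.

Weld metal: throat = 0.707×10 = 7.07 mm, L = 2×110 = 220 mm. φR_n = 0.75 × 0.6 × 490 × 7.07 × 220 = 343.0 kN.
Base metal shear (6 mm plate): yield φR_n = 1.0×0.6×250×6×220 = 198.0 kN; rupture φR_n = 0.75×0.6×400×6×220 = 237.6 kN; take 198.0 kN (yield).
Governing: min(343.0, 198.0) = 198.0 kN → base-metal shear.

198.0 kN (base-metal shear governs)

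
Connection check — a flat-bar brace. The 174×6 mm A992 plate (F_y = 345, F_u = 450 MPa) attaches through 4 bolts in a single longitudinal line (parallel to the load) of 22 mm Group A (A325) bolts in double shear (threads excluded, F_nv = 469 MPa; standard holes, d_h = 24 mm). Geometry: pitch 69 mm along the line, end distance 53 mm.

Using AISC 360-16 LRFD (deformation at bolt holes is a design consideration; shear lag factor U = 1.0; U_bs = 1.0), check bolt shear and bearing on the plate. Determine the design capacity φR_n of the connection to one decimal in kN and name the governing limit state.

Bolt shear: A_b = π(22)²/4 = 380.13 mm². φR_n = 0.75 × 469 × 380.13 × 4 × 2 = 1069.7 kN.
Bearing (6 mm plate, F_u = 450 MPa): end bolts L_c = 53 − 24/2 = 41, R_n = min(1.2×41×6×450, 2.4×22×6×450) = 132.84 kN/bolt; interior L_c = 69 − 24 = 45, R_n = 142.56 kN/bolt. φR_n = 0.75 × (1×132.84 + 3×142.56) = 420.4 kN.
Governing: min(1069.7, 420.4) = 420.4 kN → bearing.

420.4 kN (bearing governs)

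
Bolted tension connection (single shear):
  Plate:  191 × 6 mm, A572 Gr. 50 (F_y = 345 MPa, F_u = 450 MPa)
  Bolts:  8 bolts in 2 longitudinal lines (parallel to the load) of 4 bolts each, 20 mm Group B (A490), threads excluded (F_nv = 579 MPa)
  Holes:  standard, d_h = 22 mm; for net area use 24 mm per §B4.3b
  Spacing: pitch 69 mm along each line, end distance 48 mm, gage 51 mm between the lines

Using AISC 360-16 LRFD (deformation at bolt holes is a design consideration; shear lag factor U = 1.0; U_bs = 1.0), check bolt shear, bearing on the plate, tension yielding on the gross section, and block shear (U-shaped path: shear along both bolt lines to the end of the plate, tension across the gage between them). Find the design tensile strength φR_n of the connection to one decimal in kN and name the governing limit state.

355.8 kN (gross-section yield governs)

Bolt shear: A_b = π(20)²/4 = 314.16 mm². φR_n = 0.75 × 579 × 314.16 × 8 × 1 = 1091.4 kN.
Bearing (6 mm plate, F_u = 450 MPa): end bolts L_c = 48 − 22/2 = 37, R_n = min(1.2×37×6×450, 2.4×20×6×450) = 119.88 kN/bolt; interior L_c = 69 − 22 = 47, R_n = 129.6 kN/bolt. φR_n = 0.75 × (2×119.88 + 6×129.6) = 763.0 kN.
Tension yield (gross): A_g = 191×6 = 1146 mm². φR_n = 0.90 × 345 × 1146 = 355.8 kN.
Block shear: shear path 2×[48+3×69] = 2×255 mm, A_gv = 3060, A_nv = 2×(255 − 3.5×24)×6 = 2052 mm²; tension across gage: (51 − 1×24)×6 = 162 mm². R_n = min(0.6×450×2052, 0.6×345×3060) + 1.0×450×162 = min(554.04, 633.42) + 72.9 = 626.94 kN. φR_n = 0.75 × 626.94 = 470.2 kN.
Governing: min(1091.4, 763.0, 355.8, 470.2) = 355.8 kN → gross-section yield.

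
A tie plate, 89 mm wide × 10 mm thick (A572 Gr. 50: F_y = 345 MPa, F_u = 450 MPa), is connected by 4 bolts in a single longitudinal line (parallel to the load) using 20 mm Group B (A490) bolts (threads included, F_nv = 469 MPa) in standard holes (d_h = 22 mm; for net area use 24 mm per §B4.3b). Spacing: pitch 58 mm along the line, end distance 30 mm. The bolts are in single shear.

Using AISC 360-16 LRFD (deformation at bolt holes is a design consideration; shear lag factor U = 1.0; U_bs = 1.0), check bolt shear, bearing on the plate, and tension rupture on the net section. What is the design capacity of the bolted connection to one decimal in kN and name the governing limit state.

219.4 kN (net-section rupture governs)

Bolt shear: A_b = π(20)²/4 = 314.16 mm². φR_n = 0.75 × 469 × 314.16 × 4 × 1 = 442.0 kN.
Bearing (10 mm plate, F_u = 450 MPa): end bolts L_c = 30 − 22/2 = 19, R_n = min(1.2×19×10×450, 2.4×20×10×450) = 102.6 kN/bolt; interior L_c = 58 − 22 = 36, R_n = 194.4 kN/bolt. φR_n = 0.75 × (1×102.6 + 3×194.4) = 514.4 kN.
Tension rupture (net): A_n = (89 − 1×24)×10 = 650 mm² (U = 1.0, A_e = A_n). φR_n = 0.75 × 450 × 650 = 219.4 kN.
Governing: min(442.0, 514.4, 219.4) = 219.4 kN → net-section rupture.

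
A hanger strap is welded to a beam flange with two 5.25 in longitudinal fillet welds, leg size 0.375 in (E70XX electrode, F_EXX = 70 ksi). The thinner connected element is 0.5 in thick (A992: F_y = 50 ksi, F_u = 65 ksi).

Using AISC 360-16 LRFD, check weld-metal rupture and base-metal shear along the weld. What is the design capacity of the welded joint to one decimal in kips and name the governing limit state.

87.7 kips (weld metal governs)

Weld metal: throat = 0.707×0.375 = 0.26513 in, L = 2×5.25 = 10.5 in. φR_n = 0.75 × 0.6 × 70 × 0.26513 × 10.5 = 87.7 kips.
Base metal shear (0.5 in plate): yield φR_n = 1.0×0.6×50×0.5×10.5 = 157.5 kips; rupture φR_n = 0.75×0.6×65×0.5×10.5 = 153.6 kips; take 153.6 kips (rupture).
Governing: min(87.7, 153.6) = 87.7 kips → weld metal.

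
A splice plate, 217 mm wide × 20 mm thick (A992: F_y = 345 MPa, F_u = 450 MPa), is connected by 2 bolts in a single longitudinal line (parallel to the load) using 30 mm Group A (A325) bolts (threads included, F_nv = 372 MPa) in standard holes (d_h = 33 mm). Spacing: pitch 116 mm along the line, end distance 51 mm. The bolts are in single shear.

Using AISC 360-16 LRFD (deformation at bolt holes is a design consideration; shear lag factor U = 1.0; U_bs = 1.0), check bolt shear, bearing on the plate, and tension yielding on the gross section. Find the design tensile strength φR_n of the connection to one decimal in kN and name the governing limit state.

394.4 kN (bolt shear governs)

Bolt shear: A_b = π(30)²/4 = 706.86 mm². φR_n = 0.75 × 372 × 706.86 × 2 × 1 = 394.4 kN.
Bearing (20 mm plate, F_u = 450 MPa): end bolts L_c = 51 − 33/2 = 34.5, R_n = min(1.2×34.5×20×450, 2.4×30×20×450) = 372.6 kN/bolt; interior L_c = 116 − 33 = 83, R_n = 648 kN/bolt. φR_n = 0.75 × (1×372.6 + 1×648) = 765.5 kN.
Tension yield (gross): A_g = 217×20 = 4340 mm². φR_n = 0.90 × 345 × 4340 = 1347.6 kN.
Governing: min(394.4, 765.5, 1347.6) = 394.4 kN → bolt shear.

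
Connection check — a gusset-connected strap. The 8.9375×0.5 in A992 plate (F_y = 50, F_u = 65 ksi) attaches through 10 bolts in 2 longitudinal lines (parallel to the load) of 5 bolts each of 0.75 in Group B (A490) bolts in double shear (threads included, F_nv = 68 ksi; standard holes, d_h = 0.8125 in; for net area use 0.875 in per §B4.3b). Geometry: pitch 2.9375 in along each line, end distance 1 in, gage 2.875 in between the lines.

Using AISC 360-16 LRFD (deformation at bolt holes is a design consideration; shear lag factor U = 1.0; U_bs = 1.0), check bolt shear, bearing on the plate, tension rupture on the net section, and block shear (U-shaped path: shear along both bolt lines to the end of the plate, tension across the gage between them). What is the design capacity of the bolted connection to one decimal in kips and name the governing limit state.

175.2 kips (net-section rupture governs)

Bolt shear: A_b = π(0.75)²/4 = 0.44179 in². φR_n = 0.75 × 68 × 0.44179 × 10 × 2 = 450.6 kips.
Bearing (0.5 in plate, F_u = 65 ksi): end bolts L_c = 1 − 0.8125/2 = 0.59375, R_n = min(1.2×0.59375×0.5×65, 2.4×0.75×0.5×65) = 23.156 kips/bolt; interior L_c = 2.9375 − 0.8125 = 2.125, R_n = 58.5 kips/bolt. φR_n = 0.75 × (2×23.156 + 8×58.5) = 385.7 kips.
Tension rupture (net): A_n = (8.9375 − 2×0.875)×0.5 = 3.5938 in² (U = 1.0, A_e = A_n). φR_n = 0.75 × 65 × 3.5938 = 175.2 kips.
Block shear: shear path 2×[1+4×2.9375] = 2×12.75 in, A_gv = 12.75, A_nv = 2×(12.75 − 4.5×0.875)×0.5 = 8.8125 in²; tension across gage: (2.875 − 1×0.875)×0.5 = 1 in². R_n = min(0.6×65×8.8125, 0.6×50×12.75) + 1.0×65×1 = min(343.69, 382.5) + 65 = 408.69 kips. φR_n = 0.75 × 408.69 = 306.5 kips.
Governing: min(450.6, 385.7, 175.2, 306.5) = 175.2 kips → net-section rupture.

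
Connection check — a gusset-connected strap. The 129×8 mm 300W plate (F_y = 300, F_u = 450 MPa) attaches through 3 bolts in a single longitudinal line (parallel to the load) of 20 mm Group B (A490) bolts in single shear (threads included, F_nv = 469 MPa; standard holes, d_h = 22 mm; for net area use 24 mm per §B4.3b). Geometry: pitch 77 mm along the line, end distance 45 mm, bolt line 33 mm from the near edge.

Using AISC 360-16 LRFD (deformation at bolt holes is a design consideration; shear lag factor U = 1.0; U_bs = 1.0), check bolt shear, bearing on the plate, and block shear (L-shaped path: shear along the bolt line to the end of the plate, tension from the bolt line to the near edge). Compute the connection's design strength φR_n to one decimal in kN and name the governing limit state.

Bolt shear: A_b = π(20)²/4 = 314.16 mm². φR_n = 0.75 × 469 × 314.16 × 3 × 1 = 331.5 kN.
Bearing (8 mm plate, F_u = 450 MPa): end bolts L_c = 45 − 22/2 = 34, R_n = min(1.2×34×8×450, 2.4×20×8×450) = 146.88 kN/bolt; interior L_c = 77 − 22 = 55, R_n = 172.8 kN/bolt. φR_n = 0.75 × (1×146.88 + 2×172.8) = 369.4 kN.
Block shear: shear path 1×[45+2×77] = 1×199 mm, A_gv = 1592, A_nv = 1×(199 − 2.5×24)×8 = 1112 mm²; tension to near edge: (33 − 0.5×24)×8 = 168 mm². R_n = min(0.6×450×1112, 0.6×300×1592) + 1.0×450×168 = min(300.24, 286.56) + 75.6 = 362.16 kN. φR_n = 0.75 × 362.16 = 271.6 kN.
Governing: min(331.5, 369.4, 271.6) = 271.6 kN → block shear.

271.6 kN (block shear governs)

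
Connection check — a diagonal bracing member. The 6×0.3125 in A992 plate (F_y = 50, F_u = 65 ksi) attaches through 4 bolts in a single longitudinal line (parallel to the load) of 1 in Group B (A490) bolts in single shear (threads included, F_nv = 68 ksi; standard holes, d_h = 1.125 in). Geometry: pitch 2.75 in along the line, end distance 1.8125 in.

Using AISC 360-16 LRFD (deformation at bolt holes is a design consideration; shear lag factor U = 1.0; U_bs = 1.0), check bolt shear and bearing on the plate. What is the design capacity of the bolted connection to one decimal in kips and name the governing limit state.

Bolt shear: A_b = π(1)²/4 = 0.7854 in². φR_n = 0.75 × 68 × 0.7854 × 4 × 1 = 160.2 kips.
Bearing (0.3125 in plate, F_u = 65 ksi): end bolts L_c = 1.8125 − 1.125/2 = 1.25, R_n = min(1.2×1.25×0.3125×65, 2.4×1×0.3125×65) = 30.469 kips/bolt; interior L_c = 2.75 − 1.125 = 1.625, R_n = 39.609 kips/bolt. φR_n = 0.75 × (1×30.469 + 3×39.609) = 112.0 kips.
Governing: min(160.2, 112.0) = 112.0 kips → bearing.

112.0 kips (bearing governs)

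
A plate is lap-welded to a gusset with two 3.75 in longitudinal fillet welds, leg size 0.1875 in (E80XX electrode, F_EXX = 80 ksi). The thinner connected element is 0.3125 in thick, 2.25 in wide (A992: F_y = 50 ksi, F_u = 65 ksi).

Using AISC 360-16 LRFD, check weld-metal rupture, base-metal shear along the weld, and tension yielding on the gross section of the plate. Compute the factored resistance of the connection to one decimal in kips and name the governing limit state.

Weld metal: throat = 0.707×0.1875 = 0.13256 in, L = 2×3.75 = 7.5 in. φR_n = 0.75 × 0.6 × 80 × 0.13256 × 7.5 = 35.8 kips.
Base metal shear (0.3125 in plate): yield φR_n = 1.0×0.6×50×0.3125×7.5 = 70.3 kips; rupture φR_n = 0.75×0.6×65×0.3125×7.5 = 68.6 kips; take 68.6 kips (rupture).
Tension yield (gross): A_g = 2.25×0.3125 = 0.70313 in². φR_n = 0.90 × 50 × 0.70313 = 31.6 kips.
Governing: min(35.8, 68.6, 31.6) = 31.6 kips → gross-section yield.

31.6 kips (gross-section yield governs)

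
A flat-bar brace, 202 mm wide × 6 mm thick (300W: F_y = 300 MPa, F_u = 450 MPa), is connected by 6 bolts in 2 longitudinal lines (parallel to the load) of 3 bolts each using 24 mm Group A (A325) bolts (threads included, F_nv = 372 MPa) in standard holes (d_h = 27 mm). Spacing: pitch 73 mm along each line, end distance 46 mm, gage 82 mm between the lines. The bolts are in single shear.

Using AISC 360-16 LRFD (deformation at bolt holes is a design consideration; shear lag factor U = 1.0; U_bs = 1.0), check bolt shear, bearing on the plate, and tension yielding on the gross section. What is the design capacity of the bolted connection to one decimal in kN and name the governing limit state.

327.2 kN (gross-section yield governs)

Bolt shear: A_b = π(24)²/4 = 452.39 mm². φR_n = 0.75 × 372 × 452.39 × 6 × 1 = 757.3 kN.
Bearing (6 mm plate, F_u = 450 MPa): end bolts L_c = 46 − 27/2 = 32.5, R_n = min(1.2×32.5×6×450, 2.4×24×6×450) = 105.3 kN/bolt; interior L_c = 73 − 27 = 46, R_n = 149.04 kN/bolt. φR_n = 0.75 × (2×105.3 + 4×149.04) = 605.1 kN.
Tension yield (gross): A_g = 202×6 = 1212 mm². φR_n = 0.90 × 300 × 1212 = 327.2 kN.
Governing: min(757.3, 605.1, 327.2) = 327.2 kN → gross-section yield.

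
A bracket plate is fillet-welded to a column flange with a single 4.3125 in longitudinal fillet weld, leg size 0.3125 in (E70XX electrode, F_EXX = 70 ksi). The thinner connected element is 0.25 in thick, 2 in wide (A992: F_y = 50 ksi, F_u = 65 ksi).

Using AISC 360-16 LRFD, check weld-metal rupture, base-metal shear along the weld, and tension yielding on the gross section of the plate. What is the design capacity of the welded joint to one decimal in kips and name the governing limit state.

Weld metal: throat = 0.707×0.3125 = 0.22094 in, L = 4.3125 in. φR_n = 0.75 × 0.6 × 70 × 0.22094 × 4.3125 = 30.0 kips.
Base metal shear (0.25 in plate): yield φR_n = 1.0×0.6×50×0.25×4.3125 = 32.3 kips; rupture φR_n = 0.75×0.6×65×0.25×4.3125 = 31.5 kips; take 31.5 kips (rupture).
Tension yield (gross): A_g = 2×0.25 = 0.5 in². φR_n = 0.90 × 50 × 0.5 = 22.5 kips.
Governing: min(30.0, 31.5, 22.5) = 22.5 kips → gross-section yield.

22.5 kips (gross-section yield governs)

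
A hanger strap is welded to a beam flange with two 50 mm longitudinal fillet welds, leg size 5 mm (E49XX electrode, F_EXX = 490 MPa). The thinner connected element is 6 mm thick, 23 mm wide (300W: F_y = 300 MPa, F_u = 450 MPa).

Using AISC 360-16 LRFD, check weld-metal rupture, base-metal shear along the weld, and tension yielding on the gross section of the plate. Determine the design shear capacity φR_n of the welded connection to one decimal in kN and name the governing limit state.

Weld metal: throat = 0.707×5 = 3.535 mm, L = 2×50 = 100 mm. φR_n = 0.75 × 0.6 × 490 × 3.535 × 100 = 77.9 kN.
Base metal shear (6 mm plate): yield φR_n = 1.0×0.6×300×6×100 = 108.0 kN; rupture φR_n = 0.75×0.6×450×6×100 = 121.5 kN; take 108.0 kN (yield).
Tension yield (gross): A_g = 23×6 = 138 mm². φR_n = 0.90 × 300 × 138 = 37.3 kN.
Governing: min(77.9, 108.0, 37.3) = 37.3 kN → gross-section yield.

37.3 kN (gross-section yield governs)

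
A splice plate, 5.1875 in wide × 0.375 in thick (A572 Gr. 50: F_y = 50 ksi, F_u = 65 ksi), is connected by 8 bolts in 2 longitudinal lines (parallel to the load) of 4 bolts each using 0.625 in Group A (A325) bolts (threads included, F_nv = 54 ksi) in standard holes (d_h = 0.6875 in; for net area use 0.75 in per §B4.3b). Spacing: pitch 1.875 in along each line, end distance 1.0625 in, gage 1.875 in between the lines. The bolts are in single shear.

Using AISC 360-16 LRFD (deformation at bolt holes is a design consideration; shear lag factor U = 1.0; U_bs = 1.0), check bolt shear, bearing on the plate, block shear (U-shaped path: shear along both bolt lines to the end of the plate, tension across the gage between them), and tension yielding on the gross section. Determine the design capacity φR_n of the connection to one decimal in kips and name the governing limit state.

Bolt shear: A_b = π(0.625)²/4 = 0.3068 in². φR_n = 0.75 × 54 × 0.3068 × 8 × 1 = 99.4 kips.
Bearing (0.375 in plate, F_u = 65 ksi): end bolts L_c = 1.0625 − 0.6875/2 = 0.71875, R_n = min(1.2×0.71875×0.375×65, 2.4×0.625×0.375×65) = 21.023 kips/bolt; interior L_c = 1.875 − 0.6875 = 1.1875, R_n = 34.734 kips/bolt. φR_n = 0.75 × (2×21.023 + 6×34.734) = 187.8 kips.
Block shear: shear path 2×[1.0625+3×1.875] = 2×6.6875 in, A_gv = 5.0156, A_nv = 2×(6.6875 − 3.5×0.75)×0.375 = 3.0469 in²; tension across gage: (1.875 − 1×0.75)×0.375 = 0.42188 in². R_n = min(0.6×65×3.0469, 0.6×50×5.0156) + 1.0×65×0.42188 = min(118.83, 150.47) + 27.422 = 146.25 kips. φR_n = 0.75 × 146.25 = 109.7 kips.
Tension yield (gross): A_g = 5.1875×0.375 = 1.9453 in². φR_n = 0.90 × 50 × 1.9453 = 87.5 kips.
Governing: min(99.4, 187.8, 109.7, 87.5) = 87.5 kips → gross-section yield.

87.5 kips (gross-section yield governs)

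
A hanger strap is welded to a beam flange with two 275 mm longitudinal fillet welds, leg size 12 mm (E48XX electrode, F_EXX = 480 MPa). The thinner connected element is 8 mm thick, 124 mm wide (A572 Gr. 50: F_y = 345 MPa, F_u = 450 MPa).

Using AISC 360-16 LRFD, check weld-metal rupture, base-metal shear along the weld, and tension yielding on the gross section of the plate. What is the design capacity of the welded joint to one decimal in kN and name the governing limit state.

308.0 kN (gross-section yield governs)

Weld metal: throat = 0.707×12 = 8.484 mm, L = 2×275 = 550 mm. φR_n = 0.75 × 0.6 × 480 × 8.484 × 550 = 1007.9 kN.
Base metal shear (8 mm plate): yield φR_n = 1.0×0.6×345×8×550 = 910.8 kN; rupture φR_n = 0.75×0.6×450×8×550 = 891.0 kN; take 891.0 kN (rupture).
Tension yield (gross): A_g = 124×8 = 992 mm². φR_n = 0.90 × 345 × 992 = 308.0 kN.
Governing: min(1007.9, 891.0, 308.0) = 308.0 kN → gross-section yield.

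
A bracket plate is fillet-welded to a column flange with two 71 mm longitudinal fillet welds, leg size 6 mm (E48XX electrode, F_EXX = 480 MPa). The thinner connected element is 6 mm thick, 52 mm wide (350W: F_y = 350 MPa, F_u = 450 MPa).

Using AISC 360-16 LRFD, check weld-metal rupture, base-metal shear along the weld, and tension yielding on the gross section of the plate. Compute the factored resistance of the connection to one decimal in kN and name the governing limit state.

98.3 kN (gross-section yield governs)

Weld metal: throat = 0.707×6 = 4.242 mm, L = 2×71 = 142 mm. φR_n = 0.75 × 0.6 × 480 × 4.242 × 142 = 130.1 kN.
Base metal shear (6 mm plate): yield φR_n = 1.0×0.6×350×6×142 = 178.9 kN; rupture φR_n = 0.75×0.6×450×6×142 = 172.5 kN; take 172.5 kN (rupture).
Tension yield (gross): A_g = 52×6 = 312 mm². φR_n = 0.90 × 350 × 312 = 98.3 kN.
Governing: min(130.1, 172.5, 98.3) = 98.3 kN → gross-section yield.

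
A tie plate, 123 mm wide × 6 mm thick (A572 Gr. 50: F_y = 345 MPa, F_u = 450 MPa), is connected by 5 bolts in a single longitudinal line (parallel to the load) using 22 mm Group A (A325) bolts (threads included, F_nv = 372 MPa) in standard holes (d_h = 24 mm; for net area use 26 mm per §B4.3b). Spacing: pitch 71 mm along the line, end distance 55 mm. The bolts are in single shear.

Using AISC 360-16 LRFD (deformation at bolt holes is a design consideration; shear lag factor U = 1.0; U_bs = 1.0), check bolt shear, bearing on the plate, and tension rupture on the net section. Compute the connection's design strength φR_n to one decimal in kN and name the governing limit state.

Bolt shear: A_b = π(22)²/4 = 380.13 mm². φR_n = 0.75 × 372 × 380.13 × 5 × 1 = 530.3 kN.
Bearing (6 mm plate, F_u = 450 MPa): end bolts L_c = 55 − 24/2 = 43, R_n = min(1.2×43×6×450, 2.4×22×6×450) = 139.32 kN/bolt; interior L_c = 71 − 24 = 47, R_n = 142.56 kN/bolt. φR_n = 0.75 × (1×139.32 + 4×142.56) = 532.2 kN.
Tension rupture (net): A_n = (123 − 1×26)×6 = 582 mm² (U = 1.0, A_e = A_n). φR_n = 0.75 × 450 × 582 = 196.4 kN.
Governing: min(530.3, 532.2, 196.4) = 196.4 kN → net-section rupture.

196.4 kN (net-section rupture governs)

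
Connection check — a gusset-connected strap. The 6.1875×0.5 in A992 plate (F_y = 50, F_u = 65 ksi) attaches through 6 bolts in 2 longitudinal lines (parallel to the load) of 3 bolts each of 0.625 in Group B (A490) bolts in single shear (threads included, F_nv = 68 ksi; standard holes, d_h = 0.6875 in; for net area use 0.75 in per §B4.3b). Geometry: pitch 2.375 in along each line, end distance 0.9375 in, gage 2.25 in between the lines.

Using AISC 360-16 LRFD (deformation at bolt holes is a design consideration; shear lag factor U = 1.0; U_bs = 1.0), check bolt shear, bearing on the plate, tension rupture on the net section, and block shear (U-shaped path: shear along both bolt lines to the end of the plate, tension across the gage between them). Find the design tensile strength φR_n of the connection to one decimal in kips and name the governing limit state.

93.9 kips (bolt shear governs)

Bolt shear: A_b = π(0.625)²/4 = 0.3068 in². φR_n = 0.75 × 68 × 0.3068 × 6 × 1 = 93.9 kips.
Bearing (0.5 in plate, F_u = 65 ksi): end bolts L_c = 0.9375 − 0.6875/2 = 0.59375, R_n = min(1.2×0.59375×0.5×65, 2.4×0.625×0.5×65) = 23.156 kips/bolt; interior L_c = 2.375 − 0.6875 = 1.6875, R_n = 48.75 kips/bolt. φR_n = 0.75 × (2×23.156 + 4×48.75) = 181.0 kips.
Tension rupture (net): A_n = (6.1875 − 2×0.75)×0.5 = 2.3438 in² (U = 1.0, A_e = A_n). φR_n = 0.75 × 65 × 2.3438 = 114.3 kips.
Block shear: shear path 2×[0.9375+2×2.375] = 2×5.6875 in, A_gv = 5.6875, A_nv = 2×(5.6875 − 2.5×0.75)×0.5 = 3.8125 in²; tension across gage: (2.25 − 1×0.75)×0.5 = 0.75 in². R_n = min(0.6×65×3.8125, 0.6×50×5.6875) + 1.0×65×0.75 = min(148.69, 170.63) + 48.75 = 197.44 kips. φR_n = 0.75 × 197.44 = 148.1 kips.
Governing: min(93.9, 181.0, 114.3, 148.1) = 93.9 kips → bolt shear.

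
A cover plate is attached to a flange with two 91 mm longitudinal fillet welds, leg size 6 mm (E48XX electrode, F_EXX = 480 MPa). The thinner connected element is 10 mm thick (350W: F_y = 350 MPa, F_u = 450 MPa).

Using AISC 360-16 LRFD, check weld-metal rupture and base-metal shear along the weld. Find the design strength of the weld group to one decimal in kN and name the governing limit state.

Weld metal: throat = 0.707×6 = 4.242 mm, L = 2×91 = 182 mm. φR_n = 0.75 × 0.6 × 480 × 4.242 × 182 = 166.8 kN.
Base metal shear (10 mm plate): yield φR_n = 1.0×0.6×350×10×182 = 382.2 kN; rupture φR_n = 0.75×0.6×450×10×182 = 368.6 kN; take 368.6 kN (rupture).
Governing: min(166.8, 368.6) = 166.8 kN → weld metal.

166.8 kN (weld metal governs)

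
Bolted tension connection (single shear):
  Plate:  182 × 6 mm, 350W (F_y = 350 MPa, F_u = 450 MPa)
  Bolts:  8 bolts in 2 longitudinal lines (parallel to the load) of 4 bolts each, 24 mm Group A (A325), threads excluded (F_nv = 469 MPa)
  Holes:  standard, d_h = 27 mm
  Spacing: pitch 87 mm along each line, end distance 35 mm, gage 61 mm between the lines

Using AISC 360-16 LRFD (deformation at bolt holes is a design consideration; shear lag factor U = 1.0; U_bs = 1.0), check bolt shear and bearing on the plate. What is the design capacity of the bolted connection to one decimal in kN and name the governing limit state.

Bolt shear: A_b = π(24)²/4 = 452.39 mm². φR_n = 0.75 × 469 × 452.39 × 8 × 1 = 1273.0 kN.
Bearing (6 mm plate, F_u = 450 MPa): end bolts L_c = 35 − 27/2 = 21.5, R_n = min(1.2×21.5×6×450, 2.4×24×6×450) = 69.66 kN/bolt; interior L_c = 87 − 27 = 60, R_n = 155.52 kN/bolt. φR_n = 0.75 × (2×69.66 + 6×155.52) = 804.3 kN.
Governing: min(1273.0, 804.3) = 804.3 kN → bearing.

804.3 kN (bearing governs)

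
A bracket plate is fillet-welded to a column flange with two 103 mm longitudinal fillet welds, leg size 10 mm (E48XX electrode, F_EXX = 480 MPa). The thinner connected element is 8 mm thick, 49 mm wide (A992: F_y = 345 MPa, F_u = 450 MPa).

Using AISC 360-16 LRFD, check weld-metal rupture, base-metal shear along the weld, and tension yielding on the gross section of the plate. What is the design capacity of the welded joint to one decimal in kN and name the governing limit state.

Weld metal: throat = 0.707×10 = 7.07 mm, L = 2×103 = 206 mm. φR_n = 0.75 × 0.6 × 480 × 7.07 × 206 = 314.6 kN.
Base metal shear (8 mm plate): yield φR_n = 1.0×0.6×345×8×206 = 341.1 kN; rupture φR_n = 0.75×0.6×450×8×206 = 333.7 kN; take 333.7 kN (rupture).
Tension yield (gross): A_g = 49×8 = 392 mm². φR_n = 0.90 × 345 × 392 = 121.7 kN.
Governing: min(314.6, 333.7, 121.7) = 121.7 kN → gross-section yield.

121.7 kN (gross-section yield governs)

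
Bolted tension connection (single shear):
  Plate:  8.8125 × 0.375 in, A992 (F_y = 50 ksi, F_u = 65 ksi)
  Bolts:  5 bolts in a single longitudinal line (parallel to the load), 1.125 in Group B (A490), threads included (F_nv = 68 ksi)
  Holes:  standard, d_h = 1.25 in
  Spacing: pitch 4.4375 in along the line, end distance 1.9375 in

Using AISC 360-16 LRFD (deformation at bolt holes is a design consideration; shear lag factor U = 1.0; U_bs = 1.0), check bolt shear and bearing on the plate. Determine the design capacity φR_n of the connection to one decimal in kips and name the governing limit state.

226.2 kips (bearing governs)

Bolt shear: A_b = π(1.125)²/4 = 0.99402 in². φR_n = 0.75 × 68 × 0.99402 × 5 × 1 = 253.5 kips.
Bearing (0.375 in plate, F_u = 65 ksi): end bolts L_c = 1.9375 − 1.25/2 = 1.3125, R_n = min(1.2×1.3125×0.375×65, 2.4×1.125×0.375×65) = 38.391 kips/bolt; interior L_c = 4.4375 − 1.25 = 3.1875, R_n = 65.813 kips/bolt. φR_n = 0.75 × (1×38.391 + 4×65.813) = 226.2 kips.
Governing: min(253.5, 226.2) = 226.2 kips → bearing.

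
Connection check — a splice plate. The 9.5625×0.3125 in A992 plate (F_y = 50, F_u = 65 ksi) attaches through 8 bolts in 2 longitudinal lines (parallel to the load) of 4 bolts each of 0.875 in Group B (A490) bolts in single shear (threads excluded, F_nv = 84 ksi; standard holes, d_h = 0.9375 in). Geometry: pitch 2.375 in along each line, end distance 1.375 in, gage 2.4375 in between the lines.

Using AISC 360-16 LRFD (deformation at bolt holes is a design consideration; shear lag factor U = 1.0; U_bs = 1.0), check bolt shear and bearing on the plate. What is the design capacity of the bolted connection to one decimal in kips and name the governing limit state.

190.8 kips (bearing governs)

Bolt shear: A_b = π(0.875)²/4 = 0.60132 in². φR_n = 0.75 × 84 × 0.60132 × 8 × 1 = 303.1 kips.
Bearing (0.3125 in plate, F_u = 65 ksi): end bolts L_c = 1.375 − 0.9375/2 = 0.90625, R_n = min(1.2×0.90625×0.3125×65, 2.4×0.875×0.3125×65) = 22.09 kips/bolt; interior L_c = 2.375 − 0.9375 = 1.4375, R_n = 35.039 kips/bolt. φR_n = 0.75 × (2×22.09 + 6×35.039) = 190.8 kips.
Governing: min(303.1, 190.8) = 190.8 kips → bearing.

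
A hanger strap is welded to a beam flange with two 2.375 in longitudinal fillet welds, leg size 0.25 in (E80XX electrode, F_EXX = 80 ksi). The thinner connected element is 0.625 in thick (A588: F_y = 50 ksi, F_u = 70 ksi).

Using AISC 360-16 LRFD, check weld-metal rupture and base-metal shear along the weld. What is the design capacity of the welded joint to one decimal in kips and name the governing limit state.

Weld metal: throat = 0.707×0.25 = 0.17675 in, L = 2×2.375 = 4.75 in. φR_n = 0.75 × 0.6 × 80 × 0.17675 × 4.75 = 30.2 kips.
Base metal shear (0.625 in plate): yield φR_n = 1.0×0.6×50×0.625×4.75 = 89.1 kips; rupture φR_n = 0.75×0.6×70×0.625×4.75 = 93.5 kips; take 89.1 kips (yield).
Governing: min(30.2, 89.1) = 30.2 kips → weld metal.

30.2 kips (weld metal governs)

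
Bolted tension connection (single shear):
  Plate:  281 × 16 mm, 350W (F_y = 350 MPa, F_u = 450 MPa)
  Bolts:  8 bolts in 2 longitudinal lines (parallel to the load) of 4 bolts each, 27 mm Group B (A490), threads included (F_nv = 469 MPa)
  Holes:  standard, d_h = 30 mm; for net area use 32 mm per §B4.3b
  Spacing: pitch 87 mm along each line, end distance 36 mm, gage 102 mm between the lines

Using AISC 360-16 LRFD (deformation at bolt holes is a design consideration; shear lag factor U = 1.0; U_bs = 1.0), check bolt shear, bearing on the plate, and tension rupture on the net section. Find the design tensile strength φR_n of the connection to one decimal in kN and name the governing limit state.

Bolt shear: A_b = π(27)²/4 = 572.56 mm². φR_n = 0.75 × 469 × 572.56 × 8 × 1 = 1611.2 kN.
Bearing (16 mm plate, F_u = 450 MPa): end bolts L_c = 36 − 30/2 = 21, R_n = min(1.2×21×16×450, 2.4×27×16×450) = 181.44 kN/bolt; interior L_c = 87 − 30 = 57, R_n = 466.56 kN/bolt. φR_n = 0.75 × (2×181.44 + 6×466.56) = 2371.7 kN.
Tension rupture (net): A_n = (281 − 2×32)×16 = 3472 mm² (U = 1.0, A_e = A_n). φR_n = 0.75 × 450 × 3472 = 1171.8 kN.
Governing: min(1611.2, 2371.7, 1171.8) = 1171.8 kN → net-section rupture.

1171.8 kN (net-section rupture governs)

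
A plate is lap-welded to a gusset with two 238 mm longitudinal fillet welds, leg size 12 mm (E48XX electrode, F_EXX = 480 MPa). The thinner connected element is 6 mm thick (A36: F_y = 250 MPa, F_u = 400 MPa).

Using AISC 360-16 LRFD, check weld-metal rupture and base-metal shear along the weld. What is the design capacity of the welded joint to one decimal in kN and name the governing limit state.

428.4 kN (base-metal shear governs)

Weld metal: throat = 0.707×12 = 8.484 mm, L = 2×238 = 476 mm. φR_n = 0.75 × 0.6 × 480 × 8.484 × 476 = 872.3 kN.
Base metal shear (6 mm plate): yield φR_n = 1.0×0.6×250×6×476 = 428.4 kN; rupture φR_n = 0.75×0.6×400×6×476 = 514.1 kN; take 428.4 kN (yield).
Governing: min(872.3, 428.4) = 428.4 kN → base-metal shear.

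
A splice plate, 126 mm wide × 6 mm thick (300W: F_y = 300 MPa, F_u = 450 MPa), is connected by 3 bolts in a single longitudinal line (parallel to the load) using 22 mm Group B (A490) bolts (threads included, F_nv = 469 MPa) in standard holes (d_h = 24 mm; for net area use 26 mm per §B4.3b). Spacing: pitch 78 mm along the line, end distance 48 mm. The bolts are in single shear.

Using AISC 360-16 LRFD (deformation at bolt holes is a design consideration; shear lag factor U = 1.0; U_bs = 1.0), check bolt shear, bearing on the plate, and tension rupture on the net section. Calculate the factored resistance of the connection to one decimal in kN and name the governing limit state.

Bolt shear: A_b = π(22)²/4 = 380.13 mm². φR_n = 0.75 × 469 × 380.13 × 3 × 1 = 401.1 kN.
Bearing (6 mm plate, F_u = 450 MPa): end bolts L_c = 48 − 24/2 = 36, R_n = min(1.2×36×6×450, 2.4×22×6×450) = 116.64 kN/bolt; interior L_c = 78 − 24 = 54, R_n = 142.56 kN/bolt. φR_n = 0.75 × (1×116.64 + 2×142.56) = 301.3 kN.
Tension rupture (net): A_n = (126 − 1×26)×6 = 600 mm² (U = 1.0, A_e = A_n). φR_n = 0.75 × 450 × 600 = 202.5 kN.
Governing: min(401.1, 301.3, 202.5) = 202.5 kN → net-section rupture.

202.5 kN (net-section rupture governs)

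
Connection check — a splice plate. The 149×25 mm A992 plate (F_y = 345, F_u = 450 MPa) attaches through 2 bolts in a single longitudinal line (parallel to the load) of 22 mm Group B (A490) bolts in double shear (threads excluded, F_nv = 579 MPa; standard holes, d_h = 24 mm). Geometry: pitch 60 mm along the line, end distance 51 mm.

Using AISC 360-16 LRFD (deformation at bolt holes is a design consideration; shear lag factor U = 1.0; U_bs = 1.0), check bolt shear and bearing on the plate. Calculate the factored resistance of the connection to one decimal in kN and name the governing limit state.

660.3 kN (bolt shear governs)

Bolt shear: A_b = π(22)²/4 = 380.13 mm². φR_n = 0.75 × 579 × 380.13 × 2 × 2 = 660.3 kN.
Bearing (25 mm plate, F_u = 450 MPa): end bolts L_c = 51 − 24/2 = 39, R_n = min(1.2×39×25×450, 2.4×22×25×450) = 526.5 kN/bolt; interior L_c = 60 − 24 = 36, R_n = 486 kN/bolt. φR_n = 0.75 × (1×526.5 + 1×486) = 759.4 kN.
Governing: min(660.3, 759.4) = 660.3 kN → bolt shear.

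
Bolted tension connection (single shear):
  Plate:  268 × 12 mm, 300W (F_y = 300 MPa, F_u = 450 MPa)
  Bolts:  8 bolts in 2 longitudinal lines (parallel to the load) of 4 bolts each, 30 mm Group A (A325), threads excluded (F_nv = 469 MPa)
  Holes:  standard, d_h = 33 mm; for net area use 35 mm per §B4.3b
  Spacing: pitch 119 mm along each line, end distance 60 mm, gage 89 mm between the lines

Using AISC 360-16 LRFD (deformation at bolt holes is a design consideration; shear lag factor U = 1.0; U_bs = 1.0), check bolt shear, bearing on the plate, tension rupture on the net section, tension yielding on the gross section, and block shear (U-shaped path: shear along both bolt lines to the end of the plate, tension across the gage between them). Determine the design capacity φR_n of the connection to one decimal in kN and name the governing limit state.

Bolt shear: A_b = π(30)²/4 = 706.86 mm². φR_n = 0.75 × 469 × 706.86 × 8 × 1 = 1989.1 kN.
Bearing (12 mm plate, F_u = 450 MPa): end bolts L_c = 60 − 33/2 = 43.5, R_n = min(1.2×43.5×12×450, 2.4×30×12×450) = 281.88 kN/bolt; interior L_c = 119 − 33 = 86, R_n = 388.8 kN/bolt. φR_n = 0.75 × (2×281.88 + 6×388.8) = 2172.4 kN.
Tension rupture (net): A_n = (268 − 2×35)×12 = 2376 mm² (U = 1.0, A_e = A_n). φR_n = 0.75 × 450 × 2376 = 801.9 kN.
Tension yield (gross): A_g = 268×12 = 3216 mm². φR_n = 0.90 × 300 × 3216 = 868.3 kN.
Block shear: shear path 2×[60+3×119] = 2×417 mm, A_gv = 10008, A_nv = 2×(417 − 3.5×35)×12 = 7068 mm²; tension across gage: (89 − 1×35)×12 = 648 mm². R_n = min(0.6×450×7068, 0.6×300×10008) + 1.0×450×648 = min(1908.4, 1801.4) + 291.6 = 2093 kN. φR_n = 0.75 × 2093 = 1569.8 kN.
Governing: min(1989.1, 2172.4, 801.9, 868.3, 1569.8) = 801.9 kN → net-section rupture.

801.9 kN (net-section rupture governs)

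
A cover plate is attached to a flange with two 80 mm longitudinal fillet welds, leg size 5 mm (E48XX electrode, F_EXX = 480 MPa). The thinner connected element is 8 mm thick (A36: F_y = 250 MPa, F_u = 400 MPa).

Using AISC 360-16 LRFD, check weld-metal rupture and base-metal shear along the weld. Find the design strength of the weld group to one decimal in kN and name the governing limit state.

122.2 kN (weld metal governs)

Weld metal: throat = 0.707×5 = 3.535 mm, L = 2×80 = 160 mm. φR_n = 0.75 × 0.6 × 480 × 3.535 × 160 = 122.2 kN.
Base metal shear (8 mm plate): yield φR_n = 1.0×0.6×250×8×160 = 192.0 kN; rupture φR_n = 0.75×0.6×400×8×160 = 230.4 kN; take 192.0 kN (yield).
Governing: min(122.2, 192.0) = 122.2 kN → weld metal.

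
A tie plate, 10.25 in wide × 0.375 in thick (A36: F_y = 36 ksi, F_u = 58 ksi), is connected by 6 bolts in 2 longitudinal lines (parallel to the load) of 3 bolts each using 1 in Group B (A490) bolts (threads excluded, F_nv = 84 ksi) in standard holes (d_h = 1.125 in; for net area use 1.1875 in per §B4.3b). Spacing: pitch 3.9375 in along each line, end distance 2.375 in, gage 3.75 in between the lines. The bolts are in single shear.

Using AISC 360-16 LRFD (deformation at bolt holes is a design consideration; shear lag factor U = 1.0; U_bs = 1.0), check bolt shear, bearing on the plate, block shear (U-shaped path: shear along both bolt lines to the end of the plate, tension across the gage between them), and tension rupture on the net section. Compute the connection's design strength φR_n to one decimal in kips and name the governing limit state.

Bolt shear: A_b = π(1)²/4 = 0.7854 in². φR_n = 0.75 × 84 × 0.7854 × 6 × 1 = 296.9 kips.
Bearing (0.375 in plate, F_u = 58 ksi): end bolts L_c = 2.375 − 1.125/2 = 1.8125, R_n = min(1.2×1.8125×0.375×58, 2.4×1×0.375×58) = 47.306 kips/bolt; interior L_c = 3.9375 − 1.125 = 2.8125, R_n = 52.2 kips/bolt. φR_n = 0.75 × (2×47.306 + 4×52.2) = 227.6 kips.
Block shear: shear path 2×[2.375+2×3.9375] = 2×10.25 in, A_gv = 7.6875, A_nv = 2×(10.25 − 2.5×1.1875)×0.375 = 5.4609 in²; tension across gage: (3.75 − 1×1.1875)×0.375 = 0.96094 in². R_n = min(0.6×58×5.4609, 0.6×36×7.6875) + 1.0×58×0.96094 = min(190.04, 166.05) + 55.735 = 221.79 kips. φR_n = 0.75 × 221.79 = 166.3 kips.
Tension rupture (net): A_n = (10.25 − 2×1.1875)×0.375 = 2.9531 in² (U = 1.0, A_e = A_n). φR_n = 0.75 × 58 × 2.9531 = 128.5 kips.
Governing: min(296.9, 227.6, 166.3, 128.5) = 128.5 kips → net-section rupture.

128.5 kips (net-section rupture governs)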